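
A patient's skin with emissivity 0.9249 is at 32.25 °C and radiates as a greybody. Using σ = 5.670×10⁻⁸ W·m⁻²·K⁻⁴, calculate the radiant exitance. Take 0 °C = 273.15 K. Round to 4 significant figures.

T = 32.25 °C + 273.15 = 305.40 K.
Stefan–Boltzmann: I = εσT⁴ = 0.9249 × 5.670×10⁻⁸ × (305.40)⁴ = 456.2 W/m².

I ≈ 456.2 W/m²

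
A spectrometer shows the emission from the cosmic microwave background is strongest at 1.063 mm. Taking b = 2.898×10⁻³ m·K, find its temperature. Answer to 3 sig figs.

Wien's law gives T = b/λ_max = (2.898×10⁻³ m·K)/(1.063×10⁻³ m) = 2.73 K.

T ≈ 2.73 K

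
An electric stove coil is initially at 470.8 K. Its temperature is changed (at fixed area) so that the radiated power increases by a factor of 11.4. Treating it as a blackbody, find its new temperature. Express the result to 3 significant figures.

P ∝ T⁴, so T₂/T₁ = (P₂/P₁)^(1/4) = (11.4)^(1/4) = 1.83750.
T₂ = 470.8 × 1.83750 = 865 K.

T₂ ≈ 865 K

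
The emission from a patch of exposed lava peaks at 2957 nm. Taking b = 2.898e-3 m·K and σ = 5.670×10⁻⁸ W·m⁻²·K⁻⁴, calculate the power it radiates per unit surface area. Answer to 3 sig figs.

I ≈ 5.23×10⁴ W/m²

Wien's law: T = b/λ_max = 2.898×10⁻³/2.957×10⁻⁶ = 980.047 K.
Then I = σT⁴ = 5.670×10⁻⁸×(980.047)⁴ = 5.23×10⁴ W/m².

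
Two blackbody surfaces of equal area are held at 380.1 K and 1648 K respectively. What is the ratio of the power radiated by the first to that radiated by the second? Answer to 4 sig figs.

P₁/P₂ ≈ 2.830×10⁻³

With equal areas, P₁/P₂ = (T₁/T₂)⁴ = (380.1/1648)⁴ = 2.830×10⁻³.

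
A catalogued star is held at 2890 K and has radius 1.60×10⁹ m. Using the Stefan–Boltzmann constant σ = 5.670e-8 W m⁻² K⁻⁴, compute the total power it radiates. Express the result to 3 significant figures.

Surface area A = 4πR² = 4π(1.60×10⁹ m)² = 3.21699×10¹⁹ m².
P = σAT⁴ = 5.670×10⁻⁸ × 3.21699×10¹⁹ × (2890)⁴ = 1.27×10²⁶ W.

P ≈ 1.27×10²⁶ W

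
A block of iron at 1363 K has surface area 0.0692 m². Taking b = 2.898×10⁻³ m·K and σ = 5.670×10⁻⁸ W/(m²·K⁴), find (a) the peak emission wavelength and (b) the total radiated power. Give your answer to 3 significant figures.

λ_max ≈ 2.13 μm; P ≈ 1.35×10⁴ W

(a) λ_max = b/T = 2.898×10⁻³/1363 = 2.126×10⁻⁶ m = 2.13 μm.
Area A = 0.0692 m².
(b) P = σAT⁴ = 5.670×10⁻⁸×0.0692×(1363)⁴ = 1.35×10⁴ W.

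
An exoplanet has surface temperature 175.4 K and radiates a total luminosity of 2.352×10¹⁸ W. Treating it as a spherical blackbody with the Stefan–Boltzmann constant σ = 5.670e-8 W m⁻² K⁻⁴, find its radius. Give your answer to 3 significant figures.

L = 4πR²σT⁴ ⇒ R = √(L/(4πσT⁴)).
σT⁴ = 53.6663 W/m², so R = √(2.352×10¹⁸/(4π×53.6663)) = 5.91×10⁷ m.

R ≈ 5.91×10⁷ m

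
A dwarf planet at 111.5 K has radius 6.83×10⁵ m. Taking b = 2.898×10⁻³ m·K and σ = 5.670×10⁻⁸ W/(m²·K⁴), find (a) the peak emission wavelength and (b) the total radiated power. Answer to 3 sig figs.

λ_max ≈ 26.0 μm; P ≈ 5.14×10¹³ W

(a) λ_max = b/T = 2.898×10⁻³/111.5 = 2.599×10⁻⁵ m = 26.0 μm.
Surface area A = 4πR² = 4π(6.83×10⁵ m)² = 5.86207×10¹² m².
(b) P = σAT⁴ = 5.670×10⁻⁸×5.86207×10¹²×(111.5)⁴ = 5.14×10¹³ W.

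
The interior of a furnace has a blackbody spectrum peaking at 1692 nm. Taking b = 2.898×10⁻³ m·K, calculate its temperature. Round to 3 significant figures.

Wien's law gives T = b/λ_max = (2.898×10⁻³ m·K)/(1.692×10⁻⁶ m) = 1.71×10³ K.

T ≈ 1.71×10³ K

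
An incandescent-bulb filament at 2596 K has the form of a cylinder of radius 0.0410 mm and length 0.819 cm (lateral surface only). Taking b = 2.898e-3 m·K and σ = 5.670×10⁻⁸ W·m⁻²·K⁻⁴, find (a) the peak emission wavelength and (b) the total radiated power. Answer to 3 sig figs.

(a) λ_max = b/T = 2.898×10⁻³/2596 = 1.116×10⁻⁶ m = 1.12×10³ nm.
Lateral area A = 2πrL = 2π×4.10×10⁻⁵×8.19×10⁻³ = 2.10983×10⁻⁶ m².
(b) P = σAT⁴ = 5.670×10⁻⁸×2.10983×10⁻⁶×(2596)⁴ = 5.43 W.

λ_max ≈ 1.12×10³ nm; P ≈ 5.43 W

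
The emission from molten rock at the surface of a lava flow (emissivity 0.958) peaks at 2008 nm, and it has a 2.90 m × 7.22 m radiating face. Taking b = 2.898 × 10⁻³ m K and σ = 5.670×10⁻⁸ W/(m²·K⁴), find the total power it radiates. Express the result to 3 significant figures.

P ≈ 4.93×10⁶ W

Wien's law: T = b/λ_max = 2.898×10⁻³/2.008×10⁻⁶ = 1443.23 K.
Area A = 2.90 × 7.22 = 20.938 m².
Then P = εσAT⁴ = 0.958×5.670×10⁻⁸×20.938×(1443.23)⁴ = 4.93×10⁶ W.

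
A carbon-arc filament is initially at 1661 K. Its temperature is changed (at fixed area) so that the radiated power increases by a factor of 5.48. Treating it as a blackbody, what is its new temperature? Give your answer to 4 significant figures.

T₂ ≈ 2541 K

P ∝ T⁴, so T₂/T₁ = (P₂/P₁)^(1/4) = (5.48)^(1/4) = 1.53001.
T₂ = 1661 × 1.53001 = 2541 K.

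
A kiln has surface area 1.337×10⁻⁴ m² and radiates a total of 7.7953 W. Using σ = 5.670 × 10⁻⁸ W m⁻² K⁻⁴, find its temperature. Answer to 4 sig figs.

T ≈ 1007 K

Area A = 1.337×10⁻⁴ m².
P = σAT⁴ ⇒ T = (P/(σA))^(1/4) = (7.7953/(5.670×10⁻⁸×1.337×10⁻⁴))^(1/4) = 1007 K.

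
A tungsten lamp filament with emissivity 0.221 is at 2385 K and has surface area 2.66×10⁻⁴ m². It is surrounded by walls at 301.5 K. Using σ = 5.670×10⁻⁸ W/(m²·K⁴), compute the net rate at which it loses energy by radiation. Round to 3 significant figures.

Net loss ≈ 108 W

Area A = 2.66×10⁻⁴ m².
Net radiated power P_net = εσA(T⁴ − T₀⁴) = 0.221×5.670×10⁻⁸×2.66×10⁻⁴×(2385⁴ − 301.5⁴).
T⁴ − T₀⁴ = 3.23559×10¹³ − 8.26322×10⁹ = 3.23476×10¹³ K⁴, so P_net = 108 W.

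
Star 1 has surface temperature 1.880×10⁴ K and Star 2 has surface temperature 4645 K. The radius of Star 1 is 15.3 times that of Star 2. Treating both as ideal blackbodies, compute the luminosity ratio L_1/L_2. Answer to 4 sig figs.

L ∝ R²T⁴, so L_1/L_2 = (R_1/R_2)²(T_1/T_2)⁴ = (15.3)² × (1.880×10⁴/4645)⁴ = 234.09 × 268.342 = 6.282×10⁴.

L_1/L_2 ≈ 6.282×10⁴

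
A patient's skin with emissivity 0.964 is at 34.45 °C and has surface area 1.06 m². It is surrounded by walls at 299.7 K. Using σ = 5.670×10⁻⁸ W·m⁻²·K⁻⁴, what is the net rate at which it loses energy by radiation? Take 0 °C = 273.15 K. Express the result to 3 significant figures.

Net loss ≈ 51.3 W

T = 34.45 °C + 273.15 = 307.60 K.
Area A = 1.06 m².
Net radiated power P_net = εσA(T⁴ − T₀⁴) = 0.964×5.670×10⁻⁸×1.06×(307.60⁴ − 299.7⁴).
T⁴ − T₀⁴ = 8.95252×10⁹ − 8.06765×10⁹ = 8.84870×10⁸ K⁴, so P_net = 51.3 W.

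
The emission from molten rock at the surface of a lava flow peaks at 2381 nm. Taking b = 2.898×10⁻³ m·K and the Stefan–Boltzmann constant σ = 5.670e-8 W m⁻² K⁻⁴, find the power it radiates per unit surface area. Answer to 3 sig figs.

Wien's law: T = b/λ_max = 2.898×10⁻³/2.381×10⁻⁶ = 1217.14 K.
Then I = σT⁴ = 5.670×10⁻⁸×(1217.14)⁴ = 1.24×10⁵ W/m².

I ≈ 1.24×10⁵ W/m²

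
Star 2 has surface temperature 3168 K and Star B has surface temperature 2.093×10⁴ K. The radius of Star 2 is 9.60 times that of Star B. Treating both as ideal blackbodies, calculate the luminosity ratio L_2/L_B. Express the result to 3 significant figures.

L ∝ R²T⁴, so L_2/L_B = (R_2/R_B)²(T_2/T_B)⁴ = (9.60)² × (3168/2.093×10⁴)⁴ = 92.16 × 5.24885×10⁻⁴ = 0.0484.

L_2/L_B ≈ 0.0484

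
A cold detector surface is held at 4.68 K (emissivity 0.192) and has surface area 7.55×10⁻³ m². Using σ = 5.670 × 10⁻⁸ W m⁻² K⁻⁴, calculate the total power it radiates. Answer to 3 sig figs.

P ≈ 3.94×10⁻⁸ W

Area A = 7.55×10⁻³ m².
P = εσAT⁴ = 0.192 × 5.670×10⁻⁸ × 7.55×10⁻³ × (4.68)⁴ = 3.94×10⁻⁸ W.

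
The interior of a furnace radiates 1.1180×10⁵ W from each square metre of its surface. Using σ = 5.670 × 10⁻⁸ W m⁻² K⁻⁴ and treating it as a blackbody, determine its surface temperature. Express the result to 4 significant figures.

I = σT⁴, so T = (I/σ)^(1/4) = (1.1180×10⁵/(5.670×10⁻⁸))^(1/4) = 1185 K.

T ≈ 1185 K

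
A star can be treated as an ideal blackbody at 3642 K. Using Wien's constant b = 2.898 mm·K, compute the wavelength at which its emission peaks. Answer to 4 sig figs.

Wien's displacement law: λ_max = b/T = (2.898×10⁻³ m·K)/(3642 K) = 7.9572×10⁻⁷ m.
That is 0.7957 μm, in the infrared range.

λ_max ≈ 0.7957 μm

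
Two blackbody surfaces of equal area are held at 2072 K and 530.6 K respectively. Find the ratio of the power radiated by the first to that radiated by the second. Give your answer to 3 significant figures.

With equal areas, P₁/P₂ = (T₁/T₂)⁴ = (2072/530.6)⁴ = 233.

P₁/P₂ ≈ 233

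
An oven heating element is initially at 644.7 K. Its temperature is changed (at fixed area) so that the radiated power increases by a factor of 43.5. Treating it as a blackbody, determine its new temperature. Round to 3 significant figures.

T₂ ≈ 1.66×10³ K

P ∝ T⁴, so T₂/T₁ = (P₂/P₁)^(1/4) = (43.5)^(1/4) = 2.56816.
T₂ = 644.7 × 2.56816 = 1.66×10³ K.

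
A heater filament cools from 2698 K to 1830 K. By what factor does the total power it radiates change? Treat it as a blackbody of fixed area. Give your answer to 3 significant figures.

P ∝ T⁴, so P₂/P₁ = (T₂/T₁)⁴ = (1830/2698)⁴ = (0.678280)⁴ = 0.212.

P₂/P₁ ≈ 0.212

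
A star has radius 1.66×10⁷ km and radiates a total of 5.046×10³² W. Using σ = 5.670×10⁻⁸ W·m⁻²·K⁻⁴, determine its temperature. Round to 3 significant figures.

T ≈ 4.00×10⁴ K

Surface area A = 4πR² = 4π(1.66×10¹⁰ m)² = 3.46279×10²¹ m².
P = σAT⁴ ⇒ T = (P/(σA))^(1/4) = (5.046×10³²/(5.670×10⁻⁸×3.46279×10²¹))^(1/4) = 4.00×10⁴ K.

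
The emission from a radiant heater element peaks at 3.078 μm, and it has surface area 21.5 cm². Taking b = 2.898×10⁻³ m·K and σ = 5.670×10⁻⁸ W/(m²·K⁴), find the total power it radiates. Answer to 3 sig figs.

Wien's law: T = b/λ_max = 2.898×10⁻³/3.078×10⁻⁶ = 941.520 K.
Area A = 21.5 cm² = 2.15×10⁻³ m².
Then P = σAT⁴ = 5.670×10⁻⁸×2.15×10⁻³×(941.520)⁴ = 95.8 W.

P ≈ 95.8 W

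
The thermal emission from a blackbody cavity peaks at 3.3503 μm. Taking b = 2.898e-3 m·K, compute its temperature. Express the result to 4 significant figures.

T ≈ 865.0 K

Wien's law gives T = b/λ_max = (2.898×10⁻³ m·K)/(3.3503×10⁻⁶ m) = 865.0 K.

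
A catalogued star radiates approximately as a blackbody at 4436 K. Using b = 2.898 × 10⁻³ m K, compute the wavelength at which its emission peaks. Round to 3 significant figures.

λ_max ≈ 0.653 μm

Wien's displacement law: λ_max = b/T = (2.898×10⁻³ m·K)/(4436 K) = 6.533×10⁻⁷ m.
That is 0.653 μm, in the visible range.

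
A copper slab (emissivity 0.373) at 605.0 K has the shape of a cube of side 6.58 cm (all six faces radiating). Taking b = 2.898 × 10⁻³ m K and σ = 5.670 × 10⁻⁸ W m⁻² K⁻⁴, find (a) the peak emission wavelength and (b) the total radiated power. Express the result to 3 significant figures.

λ_max ≈ 4.79 μm; P ≈ 73.6 W

(a) λ_max = b/T = 2.898×10⁻³/605.0 = 4.790×10⁻⁶ m = 4.79 μm.
Area A = 6s² = 6×(0.0658 m)² = 0.0259778 m².
(b) P = εσAT⁴ = 0.373×5.670×10⁻⁸×0.0259778×(605.0)⁴ = 73.6 W.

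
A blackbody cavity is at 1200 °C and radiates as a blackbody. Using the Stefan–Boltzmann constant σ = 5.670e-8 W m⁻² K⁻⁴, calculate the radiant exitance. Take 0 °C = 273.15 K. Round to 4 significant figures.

I ≈ 2.670×10⁵ W/m²

T = 1200 °C + 273.15 = 1473.15 K.
Stefan–Boltzmann: I = σT⁴ = 5.670×10⁻⁸ × (1473.15)⁴ = 2.670×10⁵ W/m².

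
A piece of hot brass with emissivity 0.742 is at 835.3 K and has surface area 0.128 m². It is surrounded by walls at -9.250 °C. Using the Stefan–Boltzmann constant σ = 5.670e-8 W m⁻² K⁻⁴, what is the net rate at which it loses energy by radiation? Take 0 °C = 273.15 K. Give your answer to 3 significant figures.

Surroundings: T = -9.250 °C + 273.15 = 263.900 K.
Area A = 0.128 m².
Net radiated power P_net = εσA(T⁴ − T₀⁴) = 0.742×5.670×10⁻⁸×0.128×(835.3⁴ − 263.900⁴).
T⁴ − T₀⁴ = 4.86822×10¹¹ − 4.85018×10⁹ = 4.81972×10¹¹ K⁴, so P_net = 2.60×10³ W.

Net loss ≈ 2.60×10³ W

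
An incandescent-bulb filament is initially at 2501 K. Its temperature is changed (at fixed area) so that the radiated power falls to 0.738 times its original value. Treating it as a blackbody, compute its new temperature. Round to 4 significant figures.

P ∝ T⁴, so T₂/T₁ = (P₂/P₁)^(1/4) = (0.738)^(1/4) = 0.926860.
T₂ = 2501 × 0.926860 = 2318 K.

T₂ ≈ 2318 K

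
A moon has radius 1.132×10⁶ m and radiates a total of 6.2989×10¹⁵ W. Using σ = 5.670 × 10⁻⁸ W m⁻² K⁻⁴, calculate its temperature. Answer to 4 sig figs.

Surface area A = 4πR² = 4π(1.132×10⁶ m)² = 1.61028×10¹³ m².
P = σAT⁴ ⇒ T = (P/(σA))^(1/4) = (6.2989×10¹⁵/(5.670×10⁻⁸×1.61028×10¹³))^(1/4) = 288.2 K.

T ≈ 288.2 K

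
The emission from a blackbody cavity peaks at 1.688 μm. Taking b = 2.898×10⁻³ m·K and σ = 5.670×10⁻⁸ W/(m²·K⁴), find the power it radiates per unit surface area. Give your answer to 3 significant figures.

Wien's law: T = b/λ_max = 2.898×10⁻³/1.688×10⁻⁶ = 1716.82 K.
Then I = σT⁴ = 5.670×10⁻⁸×(1716.82)⁴ = 4.93×10⁵ W/m².

I ≈ 4.93×10⁵ W/m²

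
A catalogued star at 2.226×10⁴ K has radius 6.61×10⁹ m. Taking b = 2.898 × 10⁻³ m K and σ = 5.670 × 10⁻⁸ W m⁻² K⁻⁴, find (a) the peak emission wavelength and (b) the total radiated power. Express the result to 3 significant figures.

λ_max ≈ 130 nm; P ≈ 7.64×10³⁰ W

(a) λ_max = b/T = 2.898×10⁻³/2.226×10⁴ = 1.302×10⁻⁷ m = 130 nm.
Surface area A = 4πR² = 4π(6.61×10⁹ m)² = 5.49051×10²⁰ m².
(b) P = σAT⁴ = 5.670×10⁻⁸×5.49051×10²⁰×(2.226×10⁴)⁴ = 7.64×10³⁰ W.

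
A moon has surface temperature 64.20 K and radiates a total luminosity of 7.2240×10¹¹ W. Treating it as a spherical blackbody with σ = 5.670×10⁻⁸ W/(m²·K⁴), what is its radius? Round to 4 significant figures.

L = 4πR²σT⁴ ⇒ R = √(L/(4πσT⁴)).
σT⁴ = 0.963215 W/m², so R = √(7.2240×10¹¹/(4π×0.963215)) = 2.443×10⁵ m.

R ≈ 2.443×10⁵ m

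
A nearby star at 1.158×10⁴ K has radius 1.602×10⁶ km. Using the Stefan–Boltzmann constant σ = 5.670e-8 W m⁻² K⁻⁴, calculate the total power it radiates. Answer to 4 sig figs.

P ≈ 3.288×10²⁸ W

Surface area A = 4πR² = 4π(1.602×10⁹ m)² = 3.22504×10¹⁹ m².
P = σAT⁴ = 5.670×10⁻⁸ × 3.22504×10¹⁹ × (1.158×10⁴)⁴ = 3.288×10²⁸ W.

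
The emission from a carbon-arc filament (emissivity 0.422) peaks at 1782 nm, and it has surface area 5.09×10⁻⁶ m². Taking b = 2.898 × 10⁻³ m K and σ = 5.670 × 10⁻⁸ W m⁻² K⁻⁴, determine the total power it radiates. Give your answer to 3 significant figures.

P ≈ 0.852 W

Wien's law: T = b/λ_max = 2.898×10⁻³/1.782×10⁻⁶ = 1626.26 K.
Area A = 5.09×10⁻⁶ m².
Then P = εσAT⁴ = 0.422×5.670×10⁻⁸×5.09×10⁻⁶×(1626.26)⁴ = 0.852 W.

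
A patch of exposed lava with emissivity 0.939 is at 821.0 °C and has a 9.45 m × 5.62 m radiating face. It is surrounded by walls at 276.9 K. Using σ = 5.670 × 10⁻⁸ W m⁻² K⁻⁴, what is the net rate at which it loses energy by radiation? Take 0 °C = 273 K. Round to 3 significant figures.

T = 821.0 °C + 273 = 1094.0 K.
Area A = 9.45 × 5.62 = 53.109 m².
Net radiated power P_net = εσA(T⁴ − T₀⁴) = 0.939×5.670×10⁻⁸×53.109×(1094.0⁴ − 276.9⁴).
T⁴ − T₀⁴ = 1.43242×10¹² − 5.87884×10⁹ = 1.42654×10¹² K⁴, so P_net = 4.03×10⁶ W.

Net loss ≈ 4.03×10⁶ W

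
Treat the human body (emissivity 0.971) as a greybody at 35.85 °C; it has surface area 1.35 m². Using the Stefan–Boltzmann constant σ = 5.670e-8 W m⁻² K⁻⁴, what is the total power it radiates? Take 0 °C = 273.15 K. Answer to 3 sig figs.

P ≈ 678 W

T = 35.85 °C + 273.15 = 309.00 K.
Area A = 1.35 m².
P = εσAT⁴ = 0.971 × 5.670×10⁻⁸ × 1.35 × (309.00)⁴ = 678 W.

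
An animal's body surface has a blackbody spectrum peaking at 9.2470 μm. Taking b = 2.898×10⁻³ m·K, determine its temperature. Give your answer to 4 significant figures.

T ≈ 313.4 K

Wien's law gives T = b/λ_max = (2.898×10⁻³ m·K)/(9.2470×10⁻⁶ m) = 313.4 K.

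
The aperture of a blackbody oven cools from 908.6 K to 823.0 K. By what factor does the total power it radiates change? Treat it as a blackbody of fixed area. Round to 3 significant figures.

P₂/P₁ ≈ 0.673

P ∝ T⁴, so P₂/P₁ = (T₂/T₁)⁴ = (823.0/908.6)⁴ = (0.905789)⁴ = 0.673.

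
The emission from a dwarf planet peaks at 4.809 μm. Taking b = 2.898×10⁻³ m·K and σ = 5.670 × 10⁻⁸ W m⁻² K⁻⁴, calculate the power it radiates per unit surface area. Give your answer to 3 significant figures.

Wien's law: T = b/λ_max = 2.898×10⁻³/4.809×10⁻⁶ = 602.620 K.
Then I = σT⁴ = 5.670×10⁻⁸×(602.620)⁴ = 7.48×10³ W/m².

I ≈ 7.48×10³ W/m²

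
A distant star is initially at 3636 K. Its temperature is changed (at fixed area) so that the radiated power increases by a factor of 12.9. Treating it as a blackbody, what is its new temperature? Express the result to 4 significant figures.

P ∝ T⁴, so T₂/T₁ = (P₂/P₁)^(1/4) = (12.9)^(1/4) = 1.89517.
T₂ = 3636 × 1.89517 = 6891 K.

T₂ ≈ 6891 K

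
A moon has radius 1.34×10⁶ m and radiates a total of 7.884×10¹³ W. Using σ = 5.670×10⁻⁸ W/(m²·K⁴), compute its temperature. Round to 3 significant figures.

Surface area A = 4πR² = 4π(1.34×10⁶ m)² = 2.25642×10¹³ m².
P = σAT⁴ ⇒ T = (P/(σA))^(1/4) = (7.884×10¹³/(5.670×10⁻⁸×2.25642×10¹³))^(1/4) = 88.6 K.

T ≈ 88.6 K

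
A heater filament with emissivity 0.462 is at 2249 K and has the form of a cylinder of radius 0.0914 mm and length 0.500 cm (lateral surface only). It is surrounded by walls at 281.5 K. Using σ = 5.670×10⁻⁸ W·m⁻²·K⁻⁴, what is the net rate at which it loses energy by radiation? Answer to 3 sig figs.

Lateral area A = 2πrL = 2π×9.14×10⁻⁵×5.00×10⁻³ = 2.87142×10⁻⁶ m².
Net radiated power P_net = εσA(T⁴ − T₀⁴) = 0.462×5.670×10⁻⁸×2.87142×10⁻⁶×(2249⁴ − 281.5⁴).
T⁴ − T₀⁴ = 2.55834×10¹³ − 6.27933×10⁹ = 2.55771×10¹³ K⁴, so P_net = 1.92 W.

Net loss ≈ 1.92 W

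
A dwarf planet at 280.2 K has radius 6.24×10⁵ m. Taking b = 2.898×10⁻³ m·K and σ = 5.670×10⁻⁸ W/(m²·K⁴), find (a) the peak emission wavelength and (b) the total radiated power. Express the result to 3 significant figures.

(a) λ_max = b/T = 2.898×10⁻³/280.2 = 1.034×10⁻⁵ m = 10.3 μm.
Surface area A = 4πR² = 4π(6.24×10⁵ m)² = 4.89304×10¹² m².
(b) P = σAT⁴ = 5.670×10⁻⁸×4.89304×10¹²×(280.2)⁴ = 1.71×10¹⁵ W.

λ_max ≈ 10.3 μm; P ≈ 1.71×10¹⁵ W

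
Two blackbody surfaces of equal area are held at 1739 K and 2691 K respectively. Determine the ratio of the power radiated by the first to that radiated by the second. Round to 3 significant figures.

With equal areas, P₁/P₂ = (T₁/T₂)⁴ = (1739/2691)⁴ = 0.174.

P₁/P₂ ≈ 0.174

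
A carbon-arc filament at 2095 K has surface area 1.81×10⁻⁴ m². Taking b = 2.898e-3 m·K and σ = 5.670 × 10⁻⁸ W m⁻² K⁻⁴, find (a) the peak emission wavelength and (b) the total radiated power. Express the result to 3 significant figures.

λ_max ≈ 1.38×10³ nm; P ≈ 198 W

(a) λ_max = b/T = 2.898×10⁻³/2095 = 1.383×10⁻⁶ m = 1.38×10³ nm.
Area A = 1.81×10⁻⁴ m².
(b) P = σAT⁴ = 5.670×10⁻⁸×1.81×10⁻⁴×(2095)⁴ = 198 W.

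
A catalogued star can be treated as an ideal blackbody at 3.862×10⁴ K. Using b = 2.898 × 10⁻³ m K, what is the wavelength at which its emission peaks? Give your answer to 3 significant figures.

Wien's displacement law: λ_max = b/T = (2.898×10⁻³ m·K)/(3.862×10⁴ K) = 7.504×10⁻⁸ m.
That is 75.0 nm, in the ultraviolet range.

λ_max ≈ 75.0 nm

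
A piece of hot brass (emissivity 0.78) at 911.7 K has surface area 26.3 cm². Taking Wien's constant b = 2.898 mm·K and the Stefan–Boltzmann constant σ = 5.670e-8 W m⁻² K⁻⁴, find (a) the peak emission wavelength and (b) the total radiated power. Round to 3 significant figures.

λ_max ≈ 3.18 μm; P ≈ 80.4 W

(a) λ_max = b/T = 2.898×10⁻³/911.7 = 3.179×10⁻⁶ m = 3.18 μm.
Area A = 26.3 cm² = 2.63×10⁻³ m².
(b) P = εσAT⁴ = 0.78×5.670×10⁻⁸×2.63×10⁻³×(911.7)⁴ = 80.4 W.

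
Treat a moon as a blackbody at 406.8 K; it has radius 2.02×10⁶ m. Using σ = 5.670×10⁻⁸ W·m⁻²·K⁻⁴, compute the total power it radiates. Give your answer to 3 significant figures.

Surface area A = 4πR² = 4π(2.02×10⁶ m)² = 5.12758×10¹³ m².
P = σAT⁴ = 5.670×10⁻⁸ × 5.12758×10¹³ × (406.8)⁴ = 7.96×10¹⁶ W.

P ≈ 7.96×10¹⁶ W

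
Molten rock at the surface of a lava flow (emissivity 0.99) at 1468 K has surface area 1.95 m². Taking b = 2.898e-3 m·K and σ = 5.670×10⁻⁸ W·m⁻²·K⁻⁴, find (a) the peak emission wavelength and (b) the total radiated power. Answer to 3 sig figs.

(a) λ_max = b/T = 2.898×10⁻³/1468 = 1.974×10⁻⁶ m = 1.97×10³ nm.
Area A = 1.95 m².
(b) P = εσAT⁴ = 0.99×5.670×10⁻⁸×1.95×(1468)⁴ = 5.08×10⁵ W.

λ_max ≈ 1.97×10³ nm; P ≈ 5.08×10⁵ W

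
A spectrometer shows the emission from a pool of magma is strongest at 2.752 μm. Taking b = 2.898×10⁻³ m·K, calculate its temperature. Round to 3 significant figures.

Wien's law gives T = b/λ_max = (2.898×10⁻³ m·K)/(2.752×10⁻⁶ m) = 1.05×10³ K.

T ≈ 1.05×10³ K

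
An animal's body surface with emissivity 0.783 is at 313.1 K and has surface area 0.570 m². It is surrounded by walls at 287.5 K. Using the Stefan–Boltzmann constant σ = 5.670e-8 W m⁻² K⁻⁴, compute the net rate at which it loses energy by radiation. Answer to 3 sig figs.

Area A = 0.570 m².
Net radiated power P_net = εσA(T⁴ − T₀⁴) = 0.783×5.670×10⁻⁸×0.570×(313.1⁴ − 287.5⁴).
T⁴ − T₀⁴ = 9.61020×10⁹ − 6.83206×10⁹ = 2.77814×10⁹ K⁴, so P_net = 70.3 W.

Net loss ≈ 70.3 W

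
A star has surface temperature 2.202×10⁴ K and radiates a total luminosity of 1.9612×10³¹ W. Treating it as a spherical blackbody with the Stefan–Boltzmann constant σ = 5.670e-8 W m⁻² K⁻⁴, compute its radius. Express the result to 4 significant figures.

L = 4πR²σT⁴ ⇒ R = √(L/(4πσT⁴)).
σT⁴ = 1.33307×10¹⁰ W/m², so R = √(1.9612×10³¹/(4π×1.33307×10¹⁰)) = 1.082×10¹⁰ m.

R ≈ 1.082×10¹⁰ m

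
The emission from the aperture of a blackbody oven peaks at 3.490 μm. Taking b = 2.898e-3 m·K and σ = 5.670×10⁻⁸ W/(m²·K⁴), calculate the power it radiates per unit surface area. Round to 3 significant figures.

I ≈ 2.70×10⁴ W/m²

Wien's law: T = b/λ_max = 2.898×10⁻³/3.490×10⁻⁶ = 830.372 K.
Then I = σT⁴ = 5.670×10⁻⁸×(830.372)⁴ = 2.70×10⁴ W/m².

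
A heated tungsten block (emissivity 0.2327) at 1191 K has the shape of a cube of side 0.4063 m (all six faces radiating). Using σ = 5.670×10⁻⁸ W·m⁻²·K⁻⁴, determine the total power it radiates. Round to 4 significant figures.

Area A = 6s² = 6×(0.4063 m)² = 0.990478 m².
P = εσAT⁴ = 0.2327 × 5.670×10⁻⁸ × 0.990478 × (1191)⁴ = 2.629×10⁴ W.

P ≈ 2.629×10⁴ W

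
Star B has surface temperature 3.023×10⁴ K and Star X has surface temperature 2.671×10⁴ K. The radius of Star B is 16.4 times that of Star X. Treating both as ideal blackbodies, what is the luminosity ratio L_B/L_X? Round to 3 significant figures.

L ∝ R²T⁴, so L_B/L_X = (R_B/R_X)²(T_B/T_X)⁴ = (16.4)² × (3.023×10⁴/2.671×10⁴)⁴ = 268.96 × 1.64081 = 441.

L_B/L_X ≈ 441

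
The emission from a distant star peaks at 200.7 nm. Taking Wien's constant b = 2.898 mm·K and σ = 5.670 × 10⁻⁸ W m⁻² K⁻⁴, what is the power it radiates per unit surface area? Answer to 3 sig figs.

Wien's law: T = b/λ_max = 2.898×10⁻³/2.007×10⁻⁷ = 14439.5 K.
Then I = σT⁴ = 5.670×10⁻⁸×(14439.5)⁴ = 2.46×10⁹ W/m².

I ≈ 2.46×10⁹ W/m²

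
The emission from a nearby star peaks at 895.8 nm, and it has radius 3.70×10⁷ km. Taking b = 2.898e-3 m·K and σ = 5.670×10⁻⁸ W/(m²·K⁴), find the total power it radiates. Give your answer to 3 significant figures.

P ≈ 1.07×10²⁹ W

Wien's law: T = b/λ_max = 2.898×10⁻³/8.958×10⁻⁷ = 3235.10 K.
Surface area A = 4πR² = 4π(3.70×10¹⁰ m)² = 1.72034×10²² m².
Then P = σAT⁴ = 5.670×10⁻⁸×1.72034×10²²×(3235.10)⁴ = 1.07×10²⁹ W.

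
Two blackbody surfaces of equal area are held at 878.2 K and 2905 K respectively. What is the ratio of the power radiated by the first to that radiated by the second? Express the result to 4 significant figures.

With equal areas, P₁/P₂ = (T₁/T₂)⁴ = (878.2/2905)⁴ = 8.352×10⁻³.

P₁/P₂ ≈ 8.352×10⁻³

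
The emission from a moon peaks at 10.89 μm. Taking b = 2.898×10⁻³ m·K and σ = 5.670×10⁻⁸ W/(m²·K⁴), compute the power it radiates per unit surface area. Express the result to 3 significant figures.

Wien's law: T = b/λ_max = 2.898×10⁻³/1.089×10⁻⁵ = 266.116 K.
Then I = σT⁴ = 5.670×10⁻⁸×(266.116)⁴ = 284 W/m².

I ≈ 284 W/m²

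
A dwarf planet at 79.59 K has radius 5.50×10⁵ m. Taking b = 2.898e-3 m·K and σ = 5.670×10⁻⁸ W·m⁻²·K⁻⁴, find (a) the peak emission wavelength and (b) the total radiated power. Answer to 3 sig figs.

(a) λ_max = b/T = 2.898×10⁻³/79.59 = 3.641×10⁻⁵ m = 36.4 μm.
Surface area A = 4πR² = 4π(5.50×10⁵ m)² = 3.80133×10¹² m².
(b) P = σAT⁴ = 5.670×10⁻⁸×3.80133×10¹²×(79.59)⁴ = 8.65×10¹² W.

λ_max ≈ 36.4 μm; P ≈ 8.65×10¹² W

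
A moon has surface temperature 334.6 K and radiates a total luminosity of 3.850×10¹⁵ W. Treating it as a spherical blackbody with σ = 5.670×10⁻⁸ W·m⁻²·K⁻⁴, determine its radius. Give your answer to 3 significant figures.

R ≈ 6.57×10⁵ m

L = 4πR²σT⁴ ⇒ R = √(L/(4πσT⁴)).
σT⁴ = 710.701 W/m², so R = √(3.850×10¹⁵/(4π×710.701)) = 6.57×10⁵ m.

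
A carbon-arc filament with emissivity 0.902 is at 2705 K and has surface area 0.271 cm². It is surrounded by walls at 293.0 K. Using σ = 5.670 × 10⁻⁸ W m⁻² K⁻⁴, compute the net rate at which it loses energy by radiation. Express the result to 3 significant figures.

Net loss ≈ 74.2 W

Area A = 0.271 cm² = 2.71×10⁻⁵ m².
Net radiated power P_net = εσA(T⁴ − T₀⁴) = 0.902×5.670×10⁻⁸×2.71×10⁻⁵×(2705⁴ − 293.0⁴).
T⁴ − T₀⁴ = 5.35389×10¹³ − 7.37005×10⁹ = 5.35315×10¹³ K⁴, so P_net = 74.2 W.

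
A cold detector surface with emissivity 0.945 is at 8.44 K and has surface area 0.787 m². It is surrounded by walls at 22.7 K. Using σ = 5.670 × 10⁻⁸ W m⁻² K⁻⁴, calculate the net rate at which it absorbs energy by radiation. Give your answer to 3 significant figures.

Area A = 0.787 m².
Net radiated power P_net = εσA(T⁴ − T₀⁴) = 0.945×5.670×10⁻⁸×0.787×(8.44⁴ − 22.7⁴).
T⁴ − T₀⁴ = 5074.23 − 2.65524×10⁵ = -2.60450×10⁵ K⁴, so P_net = -0.0110 W — negative, meaning a net gain of 0.0110 W.

Net gain ≈ 0.0110 W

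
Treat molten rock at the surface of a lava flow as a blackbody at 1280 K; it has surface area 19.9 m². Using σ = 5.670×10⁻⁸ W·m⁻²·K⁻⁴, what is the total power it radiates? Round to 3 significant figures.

P ≈ 3.03×10⁶ W

Area A = 19.9 m².
P = σAT⁴ = 5.670×10⁻⁸ × 19.9 × (1280)⁴ = 3.03×10⁶ W.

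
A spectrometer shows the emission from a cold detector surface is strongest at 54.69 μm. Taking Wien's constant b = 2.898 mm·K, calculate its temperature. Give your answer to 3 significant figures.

Wien's law gives T = b/λ_max = (2.898×10⁻³ m·K)/(5.469×10⁻⁵ m) = 53.0 K.

T ≈ 53.0 K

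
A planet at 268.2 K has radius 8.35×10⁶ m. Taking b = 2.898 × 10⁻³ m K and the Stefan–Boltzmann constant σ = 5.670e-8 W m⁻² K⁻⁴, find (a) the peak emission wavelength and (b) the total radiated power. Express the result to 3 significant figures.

(a) λ_max = b/T = 2.898×10⁻³/268.2 = 1.081×10⁻⁵ m = 10.8 μm.
Surface area A = 4πR² = 4π(8.35×10⁶ m)² = 8.76159×10¹⁴ m².
(b) P = σAT⁴ = 5.670×10⁻⁸×8.76159×10¹⁴×(268.2)⁴ = 2.57×10¹⁷ W.

λ_max ≈ 10.8 μm; P ≈ 2.57×10¹⁷ W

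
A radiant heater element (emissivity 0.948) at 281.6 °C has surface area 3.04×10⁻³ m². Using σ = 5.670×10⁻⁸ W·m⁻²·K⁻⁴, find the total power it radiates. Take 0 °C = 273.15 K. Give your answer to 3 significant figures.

T = 281.6 °C + 273.15 = 554.75 K.
Area A = 3.04×10⁻³ m².
P = εσAT⁴ = 0.948 × 5.670×10⁻⁸ × 3.04×10⁻³ × (554.75)⁴ = 15.5 W.

P ≈ 15.5 W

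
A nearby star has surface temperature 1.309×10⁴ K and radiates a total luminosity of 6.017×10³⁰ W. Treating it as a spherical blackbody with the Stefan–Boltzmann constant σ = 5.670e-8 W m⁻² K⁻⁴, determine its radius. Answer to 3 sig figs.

L = 4πR²σT⁴ ⇒ R = √(L/(4πσT⁴)).
σT⁴ = 1.66472×10⁹ W/m², so R = √(6.017×10³⁰/(4π×1.66472×10⁹)) = 1.70×10¹⁰ m.

R ≈ 1.70×10¹⁰ m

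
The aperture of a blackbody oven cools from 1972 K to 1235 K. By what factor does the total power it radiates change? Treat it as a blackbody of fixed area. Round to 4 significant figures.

P₂/P₁ ≈ 0.1538

P ∝ T⁴, so P₂/P₁ = (T₂/T₁)⁴ = (1235/1972)⁴ = (0.626268)⁴ = 0.1538.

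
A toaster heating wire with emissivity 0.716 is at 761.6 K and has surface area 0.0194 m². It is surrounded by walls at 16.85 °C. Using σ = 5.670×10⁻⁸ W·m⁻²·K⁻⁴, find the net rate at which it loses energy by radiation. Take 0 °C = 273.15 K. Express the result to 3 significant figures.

Net loss ≈ 259 W

Surroundings: T = 16.85 °C + 273.15 = 290.00 K.
Area A = 0.0194 m².
Net radiated power P_net = εσA(T⁴ − T₀⁴) = 0.716×5.670×10⁻⁸×0.0194×(761.6⁴ − 290.00⁴).
T⁴ − T₀⁴ = 3.36440×10¹¹ − 7.07281×10⁹ = 3.29367×10¹¹ K⁴, so P_net = 259 W.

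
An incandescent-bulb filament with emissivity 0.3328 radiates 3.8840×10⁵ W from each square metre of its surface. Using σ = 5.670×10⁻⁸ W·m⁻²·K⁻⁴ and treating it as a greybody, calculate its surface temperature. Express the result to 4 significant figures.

I = εσT⁴, so T = (I/εσ)^(1/4) = (3.8840×10⁵/(0.3328×5.670×10⁻⁸))^(1/4) = 2130 K.

T ≈ 2130 K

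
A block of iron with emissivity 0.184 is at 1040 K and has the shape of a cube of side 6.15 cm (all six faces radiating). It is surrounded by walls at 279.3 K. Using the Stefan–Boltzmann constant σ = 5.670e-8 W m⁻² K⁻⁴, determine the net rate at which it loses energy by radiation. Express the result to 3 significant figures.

Net loss ≈ 276 W

Area A = 6s² = 6×(0.0615 m)² = 0.0226935 m².
Net radiated power P_net = εσA(T⁴ − T₀⁴) = 0.184×5.670×10⁻⁸×0.0226935×(1040⁴ − 279.3⁴).
T⁴ − T₀⁴ = 1.16986×10¹² − 6.08532×10⁹ = 1.16377×10¹² K⁴, so P_net = 276 W.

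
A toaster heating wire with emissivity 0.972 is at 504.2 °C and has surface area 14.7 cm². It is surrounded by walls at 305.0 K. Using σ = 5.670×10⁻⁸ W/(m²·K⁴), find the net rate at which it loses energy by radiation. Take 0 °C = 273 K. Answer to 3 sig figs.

Net loss ≈ 28.9 W

T = 504.2 °C + 273 = 777.2 K.
Area A = 14.7 cm² = 1.47×10⁻³ m².
Net radiated power P_net = εσA(T⁴ − T₀⁴) = 0.972×5.670×10⁻⁸×1.47×10⁻³×(777.2⁴ − 305.0⁴).
T⁴ − T₀⁴ = 3.64864×10¹¹ − 8.65365×10⁹ = 3.56210×10¹¹ K⁴, so P_net = 28.9 W.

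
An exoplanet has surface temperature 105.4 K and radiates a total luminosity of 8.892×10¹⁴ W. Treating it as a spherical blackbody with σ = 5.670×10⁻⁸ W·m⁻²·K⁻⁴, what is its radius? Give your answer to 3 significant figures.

L = 4πR²σT⁴ ⇒ R = √(L/(4πσT⁴)).
σT⁴ = 6.99754 W/m², so R = √(8.892×10¹⁴/(4π×6.99754)) = 3.18×10⁶ m.

R ≈ 3.18×10⁶ m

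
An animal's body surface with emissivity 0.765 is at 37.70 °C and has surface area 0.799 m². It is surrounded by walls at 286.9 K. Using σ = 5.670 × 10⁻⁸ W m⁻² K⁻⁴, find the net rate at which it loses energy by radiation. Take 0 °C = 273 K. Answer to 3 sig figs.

Net loss ≈ 88.2 W

T = 37.70 °C + 273 = 310.70 K.
Area A = 0.799 m².
Net radiated power P_net = εσA(T⁴ − T₀⁴) = 0.765×5.670×10⁻⁸×0.799×(310.70⁴ − 286.9⁴).
T⁴ − T₀⁴ = 9.31891×10⁹ − 6.77520×10⁹ = 2.54371×10⁹ K⁴, so P_net = 88.2 W.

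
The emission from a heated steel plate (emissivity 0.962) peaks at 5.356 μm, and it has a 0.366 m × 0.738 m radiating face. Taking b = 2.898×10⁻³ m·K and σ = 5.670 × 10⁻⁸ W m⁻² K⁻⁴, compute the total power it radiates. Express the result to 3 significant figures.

Wien's law: T = b/λ_max = 2.898×10⁻³/5.356×10⁻⁶ = 541.075 K.
Area A = 0.366 × 0.738 = 0.270108 m².
Then P = εσAT⁴ = 0.962×5.670×10⁻⁸×0.270108×(541.075)⁴ = 1.26×10³ W.

P ≈ 1.26×10³ W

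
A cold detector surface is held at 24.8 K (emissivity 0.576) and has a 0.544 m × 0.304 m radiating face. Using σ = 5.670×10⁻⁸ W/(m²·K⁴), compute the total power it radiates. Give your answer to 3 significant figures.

P ≈ 2.04×10⁻³ W

Area A = 0.544 × 0.304 = 0.165376 m².
P = εσAT⁴ = 0.576 × 5.670×10⁻⁸ × 0.165376 × (24.8)⁴ = 2.04×10⁻³ W.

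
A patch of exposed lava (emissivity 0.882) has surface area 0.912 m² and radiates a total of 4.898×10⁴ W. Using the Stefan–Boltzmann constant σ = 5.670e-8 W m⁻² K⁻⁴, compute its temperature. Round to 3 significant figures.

T ≈ 1.02×10³ K

Area A = 0.912 m².
P = εσAT⁴ ⇒ T = (P/(εσA))^(1/4) = (4.898×10⁴/(0.882×5.670×10⁻⁸×0.912))^(1/4) = 1.02×10³ K.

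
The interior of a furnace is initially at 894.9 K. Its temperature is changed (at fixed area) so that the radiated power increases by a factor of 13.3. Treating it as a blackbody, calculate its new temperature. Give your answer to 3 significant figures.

T₂ ≈ 1.71×10³ K

P ∝ T⁴, so T₂/T₁ = (P₂/P₁)^(1/4) = (13.3)^(1/4) = 1.90969.
T₂ = 894.9 × 1.90969 = 1.71×10³ K.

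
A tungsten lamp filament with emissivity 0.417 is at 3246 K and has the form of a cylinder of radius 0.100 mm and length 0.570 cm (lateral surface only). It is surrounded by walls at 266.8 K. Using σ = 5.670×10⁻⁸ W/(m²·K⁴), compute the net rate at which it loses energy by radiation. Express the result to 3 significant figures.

Lateral area A = 2πrL = 2π×1.00×10⁻⁴×5.70×10⁻³ = 3.58142×10⁻⁶ m².
Net radiated power P_net = εσA(T⁴ − T₀⁴) = 0.417×5.670×10⁻⁸×3.58142×10⁻⁶×(3246⁴ − 266.8⁴).
T⁴ − T₀⁴ = 1.11018×10¹⁴ − 5.06691×10⁹ = 1.11013×10¹⁴ K⁴, so P_net = 9.40 W.

Net loss ≈ 9.40 W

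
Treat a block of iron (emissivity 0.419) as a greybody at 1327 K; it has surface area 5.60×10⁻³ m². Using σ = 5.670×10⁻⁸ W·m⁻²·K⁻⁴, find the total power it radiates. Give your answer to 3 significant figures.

P ≈ 413 W

Area A = 5.60×10⁻³ m².
P = εσAT⁴ = 0.419 × 5.670×10⁻⁸ × 5.60×10⁻³ × (1327)⁴ = 413 W.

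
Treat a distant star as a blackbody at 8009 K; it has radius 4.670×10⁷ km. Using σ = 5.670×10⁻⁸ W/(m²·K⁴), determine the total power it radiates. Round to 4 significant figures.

P ≈ 6.394×10³⁰ W

Surface area A = 4πR² = 4π(4.670×10¹⁰ m)² = 2.74059×10²² m².
P = σAT⁴ = 5.670×10⁻⁸ × 2.74059×10²² × (8009)⁴ = 6.394×10³⁰ W.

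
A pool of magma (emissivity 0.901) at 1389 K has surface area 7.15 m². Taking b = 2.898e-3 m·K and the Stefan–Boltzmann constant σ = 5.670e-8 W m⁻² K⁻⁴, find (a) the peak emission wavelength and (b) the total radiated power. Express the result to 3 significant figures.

λ_max ≈ 2.09×10³ nm; P ≈ 1.36×10⁶ W

(a) λ_max = b/T = 2.898×10⁻³/1389 = 2.086×10⁻⁶ m = 2.09×10³ nm.
Area A = 7.15 m².
(b) P = εσAT⁴ = 0.901×5.670×10⁻⁸×7.15×(1389)⁴ = 1.36×10⁶ W.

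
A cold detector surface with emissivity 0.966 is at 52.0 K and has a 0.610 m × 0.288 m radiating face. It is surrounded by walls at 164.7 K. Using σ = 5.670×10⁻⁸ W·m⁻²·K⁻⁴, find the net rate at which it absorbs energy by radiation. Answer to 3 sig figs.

Net gain ≈ 7.01 W

Area A = 0.610 × 0.288 = 0.17568 m².
Net radiated power P_net = εσA(T⁴ − T₀⁴) = 0.966×5.670×10⁻⁸×0.17568×(52.0⁴ − 164.7⁴).
T⁴ − T₀⁴ = 7.31162×10⁶ − 7.35825×10⁸ = -7.28513×10⁸ K⁴, so P_net = -7.01 W — negative, meaning a net gain of 7.01 W.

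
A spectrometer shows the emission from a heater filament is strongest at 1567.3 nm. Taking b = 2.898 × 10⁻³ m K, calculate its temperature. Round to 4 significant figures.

T ≈ 1849 K

Wien's law gives T = b/λ_max = (2.898×10⁻³ m·K)/(1.5673×10⁻⁶ m) = 1849 K.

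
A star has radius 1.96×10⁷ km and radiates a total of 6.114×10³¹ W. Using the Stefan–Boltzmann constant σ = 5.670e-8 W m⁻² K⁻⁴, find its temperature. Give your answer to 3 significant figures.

T ≈ 2.17×10⁴ K

Surface area A = 4πR² = 4π(1.96×10¹⁰ m)² = 4.82750×10²¹ m².
P = σAT⁴ ⇒ T = (P/(σA))^(1/4) = (6.114×10³¹/(5.670×10⁻⁸×4.82750×10²¹))^(1/4) = 2.17×10⁴ K.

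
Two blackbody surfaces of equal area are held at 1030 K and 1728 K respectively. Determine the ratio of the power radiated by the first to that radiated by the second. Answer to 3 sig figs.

P₁/P₂ ≈ 0.126

With equal areas, P₁/P₂ = (T₁/T₂)⁴ = (1030/1728)⁴ = 0.126.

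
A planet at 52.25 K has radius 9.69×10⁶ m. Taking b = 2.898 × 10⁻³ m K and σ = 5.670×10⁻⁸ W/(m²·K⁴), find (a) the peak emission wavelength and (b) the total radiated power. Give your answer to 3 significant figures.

(a) λ_max = b/T = 2.898×10⁻³/52.25 = 5.546×10⁻⁵ m = 55.5 μm.
Surface area A = 4πR² = 4π(9.69×10⁶ m)² = 1.17993×10¹⁵ m².
(b) P = σAT⁴ = 5.670×10⁻⁸×1.17993×10¹⁵×(52.25)⁴ = 4.99×10¹⁴ W.

λ_max ≈ 55.5 μm; P ≈ 4.99×10¹⁴ W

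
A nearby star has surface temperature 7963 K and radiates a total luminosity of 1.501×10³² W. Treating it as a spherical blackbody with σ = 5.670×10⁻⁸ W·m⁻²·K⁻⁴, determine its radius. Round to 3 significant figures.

R ≈ 2.29×10¹¹ m

L = 4πR²σT⁴ ⇒ R = √(L/(4πσT⁴)).
σT⁴ = 2.27976×10⁸ W/m², so R = √(1.501×10³²/(4π×2.27976×10⁸)) = 2.29×10¹¹ m.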